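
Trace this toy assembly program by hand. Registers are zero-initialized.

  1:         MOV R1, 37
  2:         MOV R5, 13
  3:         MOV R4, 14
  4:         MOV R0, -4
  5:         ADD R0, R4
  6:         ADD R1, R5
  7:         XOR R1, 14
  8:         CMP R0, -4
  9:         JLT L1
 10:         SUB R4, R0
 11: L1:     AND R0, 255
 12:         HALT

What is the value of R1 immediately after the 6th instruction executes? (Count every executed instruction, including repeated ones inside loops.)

MOV R1, 37 → R1=37
MOV R5, 13 → R5=13
MOV R4, 14 → R4=14
MOV R0, -4 → R0=-4
ADD R0, R4 → R0=(-4)+14=10
ADD R1, R5 → R1=37+13=50
After step 6: R1 = 50.

50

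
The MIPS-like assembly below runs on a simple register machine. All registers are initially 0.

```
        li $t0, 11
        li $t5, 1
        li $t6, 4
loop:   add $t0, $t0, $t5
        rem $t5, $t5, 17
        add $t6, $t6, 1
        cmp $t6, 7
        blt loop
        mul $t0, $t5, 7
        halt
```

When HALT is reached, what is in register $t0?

7

$t0=11
$t5=1
$t6=4
$t0=11+1=12
$t5=1%17=1
$t6=4+1=5
cmp $t6, 7  (cmp 5,7)
blt loop: taken
$t0=12+1=13
$t5=1%17=1
$t6=5+1=6
cmp $t6, 7  (cmp 6,7)
blt loop: taken
$t0=13+1=14
$t5=1%17=1
$t6=6+1=7
cmp $t6, 7  (cmp 7,7)
blt loop: not taken
$t0=1*7=7
halt.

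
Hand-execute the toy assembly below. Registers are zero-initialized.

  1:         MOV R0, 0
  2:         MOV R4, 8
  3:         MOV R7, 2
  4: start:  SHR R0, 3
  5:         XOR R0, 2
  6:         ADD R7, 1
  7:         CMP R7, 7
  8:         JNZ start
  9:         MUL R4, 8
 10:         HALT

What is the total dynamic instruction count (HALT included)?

R0=0
R4=8
R7=2
R0=0>>3=0
R0=0^2=2
R7=2+1=3
CMP R7, 7  (cmp 3,7)
JNZ start: taken
R0=2>>3=0
R0=0^2=2
R7=3+1=4
CMP R7, 7  (cmp 4,7)
JNZ start: taken
R0=2>>3=0
R0=0^2=2
R7=4+1=5
CMP R7, 7  (cmp 5,7)
JNZ start: taken
R0=2>>3=0
R0=0^2=2
R7=5+1=6
CMP R7, 7  (cmp 6,7)
JNZ start: taken
R0=2>>3=0
R0=0^2=2
R7=6+1=7
CMP R7, 7  (cmp 7,7)
JNZ start: not taken
R4=8*8=64
halt.
Total executed instructions: 30.

30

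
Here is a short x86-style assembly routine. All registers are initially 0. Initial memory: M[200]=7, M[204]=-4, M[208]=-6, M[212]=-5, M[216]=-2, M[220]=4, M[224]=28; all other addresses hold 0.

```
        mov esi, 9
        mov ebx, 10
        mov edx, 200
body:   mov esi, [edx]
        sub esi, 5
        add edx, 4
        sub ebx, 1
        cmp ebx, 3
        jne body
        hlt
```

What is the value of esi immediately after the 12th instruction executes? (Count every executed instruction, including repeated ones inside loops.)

esi=9
ebx=10
edx=200
esi=M[200]=7
esi=7-5=2
edx=200+4=204
ebx=10-1=9
cmp ebx, 3  (cmp 9,3)
jne body: taken
esi=M[204]=-4
esi=(-4)-5=-9
edx=204+4=208
After step 12: esi = -9.

-9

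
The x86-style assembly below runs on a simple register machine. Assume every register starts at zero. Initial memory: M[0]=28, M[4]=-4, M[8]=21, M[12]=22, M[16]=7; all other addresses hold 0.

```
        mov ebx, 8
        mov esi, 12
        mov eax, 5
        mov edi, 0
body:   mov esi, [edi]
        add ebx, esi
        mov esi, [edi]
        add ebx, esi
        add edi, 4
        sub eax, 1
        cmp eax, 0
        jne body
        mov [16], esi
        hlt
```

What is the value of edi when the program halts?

20

after mov ebx, 8: ebx=8
after mov esi, 12: esi=12
after mov eax, 5: eax=5
after mov edi, 0: edi=0
after mov esi, [edi]: esi=M[0]=28
after add ebx, esi: ebx=8+28=36
after mov esi, [edi]: esi=M[0]=28
after add ebx, esi: ebx=36+28=64
after add edi, 4: edi=0+4=4
after sub eax, 1: eax=5-1=4
cmp eax, 0  (cmp 4,0)
jne body: taken
after mov esi, [edi]: esi=M[4]=-4
after add ebx, esi: ebx=64+(-4)=60
after mov esi, [edi]: esi=M[4]=-4
after add ebx, esi: ebx=60+(-4)=56
after add edi, 4: edi=4+4=8
after sub eax, 1: eax=4-1=3
cmp eax, 0  (cmp 3,0)
jne body: taken
after mov esi, [edi]: esi=M[8]=21
after add ebx, esi: ebx=56+21=77
after mov esi, [edi]: esi=M[8]=21
after add ebx, esi: ebx=77+21=98
after add edi, 4: edi=8+4=12
after sub eax, 1: eax=3-1=2
cmp eax, 0  (cmp 2,0)
jne body: taken
after mov esi, [edi]: esi=M[12]=22
after add ebx, esi: ebx=98+22=120
after mov esi, [edi]: esi=M[12]=22
after add ebx, esi: ebx=120+22=142
after add edi, 4: edi=12+4=16
after sub eax, 1: eax=2-1=1
cmp eax, 0  (cmp 1,0)
jne body: taken
after mov esi, [edi]: esi=M[16]=7
after add ebx, esi: ebx=142+7=149
after mov esi, [edi]: esi=M[16]=7
after add ebx, esi: ebx=149+7=156
after add edi, 4: edi=16+4=20
after sub eax, 1: eax=1-1=0
cmp eax, 0  (cmp 0,0)
jne body: not taken
mov [16], esi → M[16]=7
halt.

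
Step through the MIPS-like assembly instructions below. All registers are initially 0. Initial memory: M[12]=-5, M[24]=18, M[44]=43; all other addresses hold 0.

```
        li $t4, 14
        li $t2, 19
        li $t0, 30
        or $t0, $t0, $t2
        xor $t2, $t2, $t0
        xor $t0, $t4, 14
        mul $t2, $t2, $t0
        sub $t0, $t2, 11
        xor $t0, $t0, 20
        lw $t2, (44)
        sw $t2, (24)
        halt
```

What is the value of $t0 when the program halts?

-31

li $t4, 14 → $t4=14
li $t2, 19 → $t2=19
li $t0, 30 → $t0=30
or $t0, $t0, $t2 → $t0=30|19=31
xor $t2, $t2, $t0 → $t2=19^31=12
xor $t0, $t4, 14 → $t0=14^14=0
mul $t2, $t2, $t0 → $t2=12*0=0
sub $t0, $t2, 11 → $t0=0-11=-11
xor $t0, $t0, 20 → $t0=(-11)^20=-31
lw $t2, (44) → $t2=M[44]=43
sw $t2, (24) → M[24]=43
halt.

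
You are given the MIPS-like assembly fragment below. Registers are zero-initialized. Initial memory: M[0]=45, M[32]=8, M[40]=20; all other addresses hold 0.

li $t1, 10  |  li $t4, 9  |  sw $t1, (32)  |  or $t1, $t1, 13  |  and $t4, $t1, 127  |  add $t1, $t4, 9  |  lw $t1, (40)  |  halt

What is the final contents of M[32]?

li $t1, 10 → $t1=10
li $t4, 9 → $t4=9
sw $t1, (32) → M[32]=10
or $t1, $t1, 13 → $t1=10|13=15
and $t4, $t1, 127 → $t4=15&127=15
add $t1, $t4, 9 → $t1=15+9=24
lw $t1, (40) → $t1=M[40]=20
halt.

10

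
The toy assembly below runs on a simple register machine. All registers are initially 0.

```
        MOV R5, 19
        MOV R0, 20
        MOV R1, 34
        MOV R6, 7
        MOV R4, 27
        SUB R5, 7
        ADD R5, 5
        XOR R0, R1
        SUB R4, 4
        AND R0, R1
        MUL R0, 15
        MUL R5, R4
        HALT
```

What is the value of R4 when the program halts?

23

MOV R5, 19 → R5=19
MOV R0, 20 → R0=20
MOV R1, 34 → R1=34
MOV R6, 7 → R6=7
MOV R4, 27 → R4=27
SUB R5, 7 → R5=19-7=12
ADD R5, 5 → R5=12+5=17
XOR R0, R1 → R0=20^34=54
SUB R4, 4 → R4=27-4=23
AND R0, R1 → R0=54&34=34
MUL R0, 15 → R0=34*15=510
MUL R5, R4 → R5=17*23=391
halt.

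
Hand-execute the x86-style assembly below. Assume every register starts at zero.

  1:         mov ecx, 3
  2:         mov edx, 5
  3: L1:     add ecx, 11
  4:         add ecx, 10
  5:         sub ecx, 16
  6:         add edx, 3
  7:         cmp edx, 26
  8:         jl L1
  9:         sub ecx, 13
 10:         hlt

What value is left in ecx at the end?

25

mov ecx, 3 → ecx=3
mov edx, 5 → edx=5
add ecx, 11 → ecx=3+11=14
add ecx, 10 → ecx=14+10=24
sub ecx, 16 → ecx=24-16=8
add edx, 3 → edx=5+3=8
cmp edx, 26  (cmp 8,26)
jl L1: taken
add ecx, 11 → ecx=8+11=19
add ecx, 10 → ecx=19+10=29
sub ecx, 16 → ecx=29-16=13
add edx, 3 → edx=8+3=11
cmp edx, 26  (cmp 11,26)
jl L1: taken
add ecx, 11 → ecx=13+11=24
add ecx, 10 → ecx=24+10=34
sub ecx, 16 → ecx=34-16=18
add edx, 3 → edx=11+3=14
cmp edx, 26  (cmp 14,26)
jl L1: taken
add ecx, 11 → ecx=18+11=29
add ecx, 10 → ecx=29+10=39
sub ecx, 16 → ecx=39-16=23
add edx, 3 → edx=14+3=17
cmp edx, 26  (cmp 17,26)
jl L1: taken
add ecx, 11 → ecx=23+11=34
add ecx, 10 → ecx=34+10=44
sub ecx, 16 → ecx=44-16=28
add edx, 3 → edx=17+3=20
cmp edx, 26  (cmp 20,26)
jl L1: taken
add ecx, 11 → ecx=28+11=39
add ecx, 10 → ecx=39+10=49
sub ecx, 16 → ecx=49-16=33
add edx, 3 → edx=20+3=23
cmp edx, 26  (cmp 23,26)
jl L1: taken
add ecx, 11 → ecx=33+11=44
add ecx, 10 → ecx=44+10=54
sub ecx, 16 → ecx=54-16=38
add edx, 3 → edx=23+3=26
cmp edx, 26  (cmp 26,26)
jl L1: not taken
sub ecx, 13 → ecx=38-13=25
halt.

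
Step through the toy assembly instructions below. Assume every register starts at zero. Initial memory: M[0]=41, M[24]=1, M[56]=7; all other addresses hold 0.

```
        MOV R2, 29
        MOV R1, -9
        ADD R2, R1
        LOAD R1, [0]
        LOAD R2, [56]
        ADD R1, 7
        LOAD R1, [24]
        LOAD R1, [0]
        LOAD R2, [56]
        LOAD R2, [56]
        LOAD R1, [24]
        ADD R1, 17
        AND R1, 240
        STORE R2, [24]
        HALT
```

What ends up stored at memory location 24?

MOV R2, 29 → R2=29
MOV R1, -9 → R1=-9
ADD R2, R1 → R2=29+(-9)=20
LOAD R1, [0] → R1=M[0]=41
LOAD R2, [56] → R2=M[56]=7
ADD R1, 7 → R1=41+7=48
LOAD R1, [24] → R1=M[24]=1
LOAD R1, [0] → R1=M[0]=41
LOAD R2, [56] → R2=M[56]=7
LOAD R2, [56] → R2=M[56]=7
LOAD R1, [24] → R1=M[24]=1
ADD R1, 17 → R1=1+17=18
AND R1, 240 → R1=18&240=16
STORE R2, [24] → M[24]=7
halt.

7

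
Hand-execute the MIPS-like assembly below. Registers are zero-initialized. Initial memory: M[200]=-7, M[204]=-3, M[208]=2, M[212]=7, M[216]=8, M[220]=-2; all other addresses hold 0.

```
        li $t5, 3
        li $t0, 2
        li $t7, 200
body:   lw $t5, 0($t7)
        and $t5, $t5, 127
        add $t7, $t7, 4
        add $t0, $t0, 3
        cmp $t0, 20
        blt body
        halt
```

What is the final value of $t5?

126

$t5=3
$t0=2
$t7=200
$t5=M[200]=-7
$t5=(-7)&127=121
$t7=200+4=204
$t0=2+3=5
cmp $t0, 20  (cmp 5,20)
blt body: taken
$t5=M[204]=-3
$t5=(-3)&127=125
$t7=204+4=208
$t0=5+3=8
cmp $t0, 20  (cmp 8,20)
blt body: taken
$t5=M[208]=2
$t5=2&127=2
$t7=208+4=212
$t0=8+3=11
cmp $t0, 20  (cmp 11,20)
blt body: taken
$t5=M[212]=7
$t5=7&127=7
$t7=212+4=216
$t0=11+3=14
cmp $t0, 20  (cmp 14,20)
blt body: taken
$t5=M[216]=8
$t5=8&127=8
$t7=216+4=220
$t0=14+3=17
cmp $t0, 20  (cmp 17,20)
blt body: taken
$t5=M[220]=-2
$t5=(-2)&127=126
$t7=220+4=224
$t0=17+3=20
cmp $t0, 20  (cmp 20,20)
blt body: not taken
halt.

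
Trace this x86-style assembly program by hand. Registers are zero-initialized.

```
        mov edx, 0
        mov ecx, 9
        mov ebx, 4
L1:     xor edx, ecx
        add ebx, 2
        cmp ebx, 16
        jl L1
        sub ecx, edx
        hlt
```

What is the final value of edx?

0

mov edx, 0 → edx=0
mov ecx, 9 → ecx=9
mov ebx, 4 → ebx=4
xor edx, ecx → edx=0^9=9
add ebx, 2 → ebx=4+2=6
cmp ebx, 16  (cmp 6,16)
jl L1: taken
xor edx, ecx → edx=9^9=0
add ebx, 2 → ebx=6+2=8
cmp ebx, 16  (cmp 8,16)
jl L1: taken
xor edx, ecx → edx=0^9=9
add ebx, 2 → ebx=8+2=10
cmp ebx, 16  (cmp 10,16)
jl L1: taken
xor edx, ecx → edx=9^9=0
add ebx, 2 → ebx=10+2=12
cmp ebx, 16  (cmp 12,16)
jl L1: taken
xor edx, ecx → edx=0^9=9
add ebx, 2 → ebx=12+2=14
cmp ebx, 16  (cmp 14,16)
jl L1: taken
xor edx, ecx → edx=9^9=0
add ebx, 2 → ebx=14+2=16
cmp ebx, 16  (cmp 16,16)
jl L1: not taken
sub ecx, edx → ecx=9-0=9
halt.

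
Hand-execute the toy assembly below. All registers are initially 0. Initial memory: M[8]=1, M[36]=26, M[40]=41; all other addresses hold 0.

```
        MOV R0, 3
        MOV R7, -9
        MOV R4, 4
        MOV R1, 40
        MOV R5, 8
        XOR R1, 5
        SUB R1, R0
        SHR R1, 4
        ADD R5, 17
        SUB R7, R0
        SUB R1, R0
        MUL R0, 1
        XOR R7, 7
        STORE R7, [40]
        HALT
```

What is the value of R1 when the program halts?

-1

after MOV R0, 3: R0=3
after MOV R7, -9: R7=-9
after MOV R4, 4: R4=4
after MOV R1, 40: R1=40
after MOV R5, 8: R5=8
after XOR R1, 5: R1=40^5=45
after SUB R1, R0: R1=45-3=42
after SHR R1, 4: R1=42>>4=2
after ADD R5, 17: R5=8+17=25
after SUB R7, R0: R7=(-9)-3=-12
after SUB R1, R0: R1=2-3=-1
after MUL R0, 1: R0=3*1=3
after XOR R7, 7: R7=(-12)^7=-13
STORE R7, [40] → M[40]=-13
halt.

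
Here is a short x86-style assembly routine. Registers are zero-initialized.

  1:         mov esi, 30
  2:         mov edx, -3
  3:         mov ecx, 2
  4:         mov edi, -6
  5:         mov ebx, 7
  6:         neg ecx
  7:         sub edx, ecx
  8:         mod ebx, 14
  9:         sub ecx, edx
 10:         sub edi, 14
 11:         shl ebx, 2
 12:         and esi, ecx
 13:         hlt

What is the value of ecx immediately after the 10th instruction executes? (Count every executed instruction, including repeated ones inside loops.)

-1

mov esi, 30 → esi=30
mov edx, -3 → edx=-3
mov ecx, 2 → ecx=2
mov edi, -6 → edi=-6
mov ebx, 7 → ebx=7
neg ecx → ecx=-(2)=-2
sub edx, ecx → edx=(-3)-(-2)=-1
mod ebx, 14 → ebx=7%14=7
sub ecx, edx → ecx=(-2)-(-1)=-1
sub edi, 14 → edi=(-6)-14=-20
After step 10: ecx = -1.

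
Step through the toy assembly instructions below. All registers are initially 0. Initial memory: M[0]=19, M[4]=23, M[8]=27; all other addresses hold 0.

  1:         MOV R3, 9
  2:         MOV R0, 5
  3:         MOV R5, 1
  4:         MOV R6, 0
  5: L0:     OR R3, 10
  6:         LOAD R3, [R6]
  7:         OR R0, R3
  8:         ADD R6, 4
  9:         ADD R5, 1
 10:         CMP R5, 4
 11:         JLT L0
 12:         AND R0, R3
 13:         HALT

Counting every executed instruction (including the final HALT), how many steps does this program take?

27

R3=9
R0=5
R5=1
R6=0
R3=9|10=11
R3=M[0]=19
R0=5|19=23
R6=0+4=4
R5=1+1=2
CMP R5, 4  (cmp 2,4)
JLT L0: taken
R3=19|10=27
R3=M[4]=23
R0=23|23=23
R6=4+4=8
R5=2+1=3
CMP R5, 4  (cmp 3,4)
JLT L0: taken
R3=23|10=31
R3=M[8]=27
R0=23|27=31
R6=8+4=12
R5=3+1=4
CMP R5, 4  (cmp 4,4)
JLT L0: not taken
R0=31&27=27
halt.
Total executed instructions: 27.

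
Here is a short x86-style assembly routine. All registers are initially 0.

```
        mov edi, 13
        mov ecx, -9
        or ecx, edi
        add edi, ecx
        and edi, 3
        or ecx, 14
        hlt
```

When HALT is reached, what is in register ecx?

-1

after mov edi, 13: edi=13
after mov ecx, -9: ecx=-9
after or ecx, edi: ecx=(-9)|13=-1
after add edi, ecx: edi=13+(-1)=12
after and edi, 3: edi=12&3=0
after or ecx, 14: ecx=(-1)|14=-1
halt.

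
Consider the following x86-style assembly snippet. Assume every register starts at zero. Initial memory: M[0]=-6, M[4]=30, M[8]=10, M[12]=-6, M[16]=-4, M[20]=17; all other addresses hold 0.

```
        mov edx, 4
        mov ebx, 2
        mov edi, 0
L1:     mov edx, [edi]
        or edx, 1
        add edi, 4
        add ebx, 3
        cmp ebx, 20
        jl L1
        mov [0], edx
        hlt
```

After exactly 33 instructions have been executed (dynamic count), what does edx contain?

-3

after mov edx, 4: edx=4
after mov ebx, 2: ebx=2
after mov edi, 0: edi=0
after mov edx, [edi]: edx=M[0]=-6
after or edx, 1: edx=(-6)|1=-5
after add edi, 4: edi=0+4=4
after add ebx, 3: ebx=2+3=5
cmp ebx, 20  (cmp 5,20)
jl L1: taken
after mov edx, [edi]: edx=M[4]=30
after or edx, 1: edx=30|1=31
after add edi, 4: edi=4+4=8
after add ebx, 3: ebx=5+3=8
cmp ebx, 20  (cmp 8,20)
jl L1: taken
after mov edx, [edi]: edx=M[8]=10
after or edx, 1: edx=10|1=11
after add edi, 4: edi=8+4=12
after add ebx, 3: ebx=8+3=11
cmp ebx, 20  (cmp 11,20)
jl L1: taken
after mov edx, [edi]: edx=M[12]=-6
after or edx, 1: edx=(-6)|1=-5
after add edi, 4: edi=12+4=16
after add ebx, 3: ebx=11+3=14
cmp ebx, 20  (cmp 14,20)
jl L1: taken
after mov edx, [edi]: edx=M[16]=-4
after or edx, 1: edx=(-4)|1=-3
after add edi, 4: edi=16+4=20
after add ebx, 3: ebx=14+3=17
cmp ebx, 20  (cmp 17,20)
jl L1: taken
After step 33: edx = -3.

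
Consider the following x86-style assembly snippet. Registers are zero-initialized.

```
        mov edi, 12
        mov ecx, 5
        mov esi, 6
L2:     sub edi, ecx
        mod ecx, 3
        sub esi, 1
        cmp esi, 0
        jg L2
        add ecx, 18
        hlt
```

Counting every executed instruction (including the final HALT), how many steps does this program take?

edi=12
ecx=5
esi=6
edi=12-5=7
ecx=5%3=2
esi=6-1=5
cmp esi, 0  (cmp 5,0)
jg L2: taken
edi=7-2=5
ecx=2%3=2
esi=5-1=4
cmp esi, 0  (cmp 4,0)
jg L2: taken
edi=5-2=3
ecx=2%3=2
esi=4-1=3
cmp esi, 0  (cmp 3,0)
jg L2: taken
edi=3-2=1
ecx=2%3=2
esi=3-1=2
cmp esi, 0  (cmp 2,0)
jg L2: taken
edi=1-2=-1
ecx=2%3=2
esi=2-1=1
cmp esi, 0  (cmp 1,0)
jg L2: taken
edi=(-1)-2=-3
ecx=2%3=2
esi=1-1=0
cmp esi, 0  (cmp 0,0)
jg L2: not taken
ecx=2+18=20
halt.
Total executed instructions: 35.

35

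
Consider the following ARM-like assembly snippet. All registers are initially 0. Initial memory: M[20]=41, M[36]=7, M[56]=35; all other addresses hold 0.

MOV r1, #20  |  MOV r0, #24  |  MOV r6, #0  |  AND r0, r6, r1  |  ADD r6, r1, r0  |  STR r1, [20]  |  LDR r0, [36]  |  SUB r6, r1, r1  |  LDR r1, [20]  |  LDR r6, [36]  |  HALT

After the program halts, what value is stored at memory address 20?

20

r1=20
r0=24
r6=0
r0=0&20=0
r6=20+0=20
STR r1, [20] → M[20]=20
r0=M[36]=7
r6=20-20=0
r1=M[20]=20
r6=M[36]=7
halt.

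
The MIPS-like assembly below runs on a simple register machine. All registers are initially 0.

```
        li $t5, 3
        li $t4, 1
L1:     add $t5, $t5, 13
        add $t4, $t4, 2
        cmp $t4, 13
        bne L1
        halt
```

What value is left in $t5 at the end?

81

li $t5, 3 → $t5=3
li $t4, 1 → $t4=1
add $t5, $t5, 13 → $t5=3+13=16
add $t4, $t4, 2 → $t4=1+2=3
cmp $t4, 13  (cmp 3,13)
bne L1: taken
add $t5, $t5, 13 → $t5=16+13=29
add $t4, $t4, 2 → $t4=3+2=5
cmp $t4, 13  (cmp 5,13)
bne L1: taken
add $t5, $t5, 13 → $t5=29+13=42
add $t4, $t4, 2 → $t4=5+2=7
cmp $t4, 13  (cmp 7,13)
bne L1: taken
add $t5, $t5, 13 → $t5=42+13=55
add $t4, $t4, 2 → $t4=7+2=9
cmp $t4, 13  (cmp 9,13)
bne L1: taken
add $t5, $t5, 13 → $t5=55+13=68
add $t4, $t4, 2 → $t4=9+2=11
cmp $t4, 13  (cmp 11,13)
bne L1: taken
add $t5, $t5, 13 → $t5=68+13=81
add $t4, $t4, 2 → $t4=11+2=13
cmp $t4, 13  (cmp 13,13)
bne L1: not taken
halt.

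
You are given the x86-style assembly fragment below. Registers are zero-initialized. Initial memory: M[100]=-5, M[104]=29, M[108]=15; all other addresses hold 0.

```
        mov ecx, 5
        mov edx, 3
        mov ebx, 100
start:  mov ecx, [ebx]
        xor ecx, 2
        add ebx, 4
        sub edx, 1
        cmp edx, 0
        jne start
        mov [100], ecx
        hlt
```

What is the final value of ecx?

13

mov ecx, 5 → ecx=5
mov edx, 3 → edx=3
mov ebx, 100 → ebx=100
mov ecx, [ebx] → ecx=M[100]=-5
xor ecx, 2 → ecx=(-5)^2=-7
add ebx, 4 → ebx=100+4=104
sub edx, 1 → edx=3-1=2
cmp edx, 0  (cmp 2,0)
jne start: taken
mov ecx, [ebx] → ecx=M[104]=29
xor ecx, 2 → ecx=29^2=31
add ebx, 4 → ebx=104+4=108
sub edx, 1 → edx=2-1=1
cmp edx, 0  (cmp 1,0)
jne start: taken
mov ecx, [ebx] → ecx=M[108]=15
xor ecx, 2 → ecx=15^2=13
add ebx, 4 → ebx=108+4=112
sub edx, 1 → edx=1-1=0
cmp edx, 0  (cmp 0,0)
jne start: not taken
mov [100], ecx → M[100]=13
halt.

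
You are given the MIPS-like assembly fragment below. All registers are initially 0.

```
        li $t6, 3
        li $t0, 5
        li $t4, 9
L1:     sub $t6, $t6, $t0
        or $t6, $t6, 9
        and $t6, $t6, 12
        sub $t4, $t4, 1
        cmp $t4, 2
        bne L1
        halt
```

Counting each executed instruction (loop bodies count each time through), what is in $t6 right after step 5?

li $t6, 3 → $t6=3
li $t0, 5 → $t0=5
li $t4, 9 → $t4=9
sub $t6, $t6, $t0 → $t6=3-5=-2
or $t6, $t6, 9 → $t6=(-2)|9=-1
After step 5: $t6 = -1.

-1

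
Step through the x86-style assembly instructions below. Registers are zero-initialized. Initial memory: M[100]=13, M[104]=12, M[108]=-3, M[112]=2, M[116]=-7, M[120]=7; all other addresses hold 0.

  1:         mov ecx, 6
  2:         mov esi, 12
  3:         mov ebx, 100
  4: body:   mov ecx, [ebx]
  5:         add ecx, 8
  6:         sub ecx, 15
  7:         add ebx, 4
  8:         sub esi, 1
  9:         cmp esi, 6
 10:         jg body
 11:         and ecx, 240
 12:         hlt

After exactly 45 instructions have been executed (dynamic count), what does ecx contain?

0

mov ecx, 6 → ecx=6
mov esi, 12 → esi=12
mov ebx, 100 → ebx=100
mov ecx, [ebx] → ecx=M[100]=13
add ecx, 8 → ecx=13+8=21
sub ecx, 15 → ecx=21-15=6
add ebx, 4 → ebx=100+4=104
sub esi, 1 → esi=12-1=11
cmp esi, 6  (cmp 11,6)
jg body: taken
mov ecx, [ebx] → ecx=M[104]=12
add ecx, 8 → ecx=12+8=20
sub ecx, 15 → ecx=20-15=5
add ebx, 4 → ebx=104+4=108
sub esi, 1 → esi=11-1=10
cmp esi, 6  (cmp 10,6)
jg body: taken
mov ecx, [ebx] → ecx=M[108]=-3
add ecx, 8 → ecx=(-3)+8=5
sub ecx, 15 → ecx=5-15=-10
add ebx, 4 → ebx=108+4=112
sub esi, 1 → esi=10-1=9
cmp esi, 6  (cmp 9,6)
jg body: taken
mov ecx, [ebx] → ecx=M[112]=2
add ecx, 8 → ecx=2+8=10
sub ecx, 15 → ecx=10-15=-5
add ebx, 4 → ebx=112+4=116
sub esi, 1 → esi=9-1=8
cmp esi, 6  (cmp 8,6)
jg body: taken
mov ecx, [ebx] → ecx=M[116]=-7
add ecx, 8 → ecx=(-7)+8=1
sub ecx, 15 → ecx=1-15=-14
add ebx, 4 → ebx=116+4=120
sub esi, 1 → esi=8-1=7
cmp esi, 6  (cmp 7,6)
jg body: taken
mov ecx, [ebx] → ecx=M[120]=7
add ecx, 8 → ecx=7+8=15
sub ecx, 15 → ecx=15-15=0
add ebx, 4 → ebx=120+4=124
sub esi, 1 → esi=7-1=6
cmp esi, 6  (cmp 6,6)
jg body: not taken
After step 45: ecx = 0.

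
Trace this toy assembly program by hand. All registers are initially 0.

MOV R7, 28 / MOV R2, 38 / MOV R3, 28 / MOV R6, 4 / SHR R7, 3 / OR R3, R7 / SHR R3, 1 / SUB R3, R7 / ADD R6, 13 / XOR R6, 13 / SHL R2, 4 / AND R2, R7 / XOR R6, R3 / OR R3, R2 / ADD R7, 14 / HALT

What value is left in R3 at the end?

12

R7=28
R2=38
R3=28
R6=4
R7=28>>3=3
R3=28|3=31
R3=31>>1=15
R3=15-3=12
R6=4+13=17
R6=17^13=28
R2=38<<4=608
R2=608&3=0
R6=28^12=16
R3=12|0=12
R7=3+14=17
halt.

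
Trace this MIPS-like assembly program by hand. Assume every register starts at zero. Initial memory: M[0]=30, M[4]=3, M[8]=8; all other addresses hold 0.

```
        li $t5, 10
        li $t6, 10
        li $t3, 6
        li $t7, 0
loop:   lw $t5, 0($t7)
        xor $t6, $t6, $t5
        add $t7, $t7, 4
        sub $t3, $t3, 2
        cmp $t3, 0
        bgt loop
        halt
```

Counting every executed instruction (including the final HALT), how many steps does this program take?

after li $t5, 10: $t5=10
after li $t6, 10: $t6=10
after li $t3, 6: $t3=6
after li $t7, 0: $t7=0
after lw $t5, 0($t7): $t5=M[0]=30
after xor $t6, $t6, $t5: $t6=10^30=20
after add $t7, $t7, 4: $t7=0+4=4
after sub $t3, $t3, 2: $t3=6-2=4
cmp $t3, 0  (cmp 4,0)
bgt loop: taken
after lw $t5, 0($t7): $t5=M[4]=3
after xor $t6, $t6, $t5: $t6=20^3=23
after add $t7, $t7, 4: $t7=4+4=8
after sub $t3, $t3, 2: $t3=4-2=2
cmp $t3, 0  (cmp 2,0)
bgt loop: taken
after lw $t5, 0($t7): $t5=M[8]=8
after xor $t6, $t6, $t5: $t6=23^8=31
after add $t7, $t7, 4: $t7=8+4=12
after sub $t3, $t3, 2: $t3=2-2=0
cmp $t3, 0  (cmp 0,0)
bgt loop: not taken
halt.
Total executed instructions: 23.

23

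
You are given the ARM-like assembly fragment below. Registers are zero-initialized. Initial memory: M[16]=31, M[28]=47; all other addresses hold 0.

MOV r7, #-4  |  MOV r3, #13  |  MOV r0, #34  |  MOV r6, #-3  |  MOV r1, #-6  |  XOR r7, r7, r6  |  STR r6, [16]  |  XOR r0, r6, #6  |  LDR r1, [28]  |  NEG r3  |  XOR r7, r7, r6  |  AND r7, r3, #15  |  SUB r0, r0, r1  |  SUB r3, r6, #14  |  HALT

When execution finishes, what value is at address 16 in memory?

after MOV r7, #-4: r7=-4
after MOV r3, #13: r3=13
after MOV r0, #34: r0=34
after MOV r6, #-3: r6=-3
after MOV r1, #-6: r1=-6
after XOR r7, r7, r6: r7=(-4)^(-3)=1
STR r6, [16] → M[16]=-3
after XOR r0, r6, #6: r0=(-3)^6=-5
after LDR r1, [28]: r1=M[28]=47
after NEG r3: r3=-(13)=-13
after XOR r7, r7, r6: r7=1^(-3)=-4
after AND r7, r3, #15: r7=(-13)&15=3
after SUB r0, r0, r1: r0=(-5)-47=-52
after SUB r3, r6, #14: r3=(-3)-14=-17
halt.

-3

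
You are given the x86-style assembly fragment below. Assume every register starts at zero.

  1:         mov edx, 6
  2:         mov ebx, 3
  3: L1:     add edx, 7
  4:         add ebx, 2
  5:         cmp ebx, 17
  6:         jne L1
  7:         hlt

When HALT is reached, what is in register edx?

55

mov edx, 6 → edx=6
mov ebx, 3 → ebx=3
add edx, 7 → edx=6+7=13
add ebx, 2 → ebx=3+2=5
cmp ebx, 17  (cmp 5,17)
jne L1: taken
add edx, 7 → edx=13+7=20
add ebx, 2 → ebx=5+2=7
cmp ebx, 17  (cmp 7,17)
jne L1: taken
add edx, 7 → edx=20+7=27
add ebx, 2 → ebx=7+2=9
cmp ebx, 17  (cmp 9,17)
jne L1: taken
add edx, 7 → edx=27+7=34
add ebx, 2 → ebx=9+2=11
cmp ebx, 17  (cmp 11,17)
jne L1: taken
add edx, 7 → edx=34+7=41
add ebx, 2 → ebx=11+2=13
cmp ebx, 17  (cmp 13,17)
jne L1: taken
add edx, 7 → edx=41+7=48
add ebx, 2 → ebx=13+2=15
cmp ebx, 17  (cmp 15,17)
jne L1: taken
add edx, 7 → edx=48+7=55
add ebx, 2 → ebx=15+2=17
cmp ebx, 17  (cmp 17,17)
jne L1: not taken
halt.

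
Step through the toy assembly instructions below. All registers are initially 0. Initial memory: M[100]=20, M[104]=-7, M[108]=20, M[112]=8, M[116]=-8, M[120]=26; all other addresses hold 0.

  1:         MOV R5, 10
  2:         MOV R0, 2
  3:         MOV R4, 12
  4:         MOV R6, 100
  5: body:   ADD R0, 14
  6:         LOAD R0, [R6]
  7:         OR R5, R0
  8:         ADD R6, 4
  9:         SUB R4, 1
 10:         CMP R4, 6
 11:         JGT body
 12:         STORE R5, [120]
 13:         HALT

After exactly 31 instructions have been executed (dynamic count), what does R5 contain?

MOV R5, 10 → R5=10
MOV R0, 2 → R0=2
MOV R4, 12 → R4=12
MOV R6, 100 → R6=100
ADD R0, 14 → R0=2+14=16
LOAD R0, [R6] → R0=M[100]=20
OR R5, R0 → R5=10|20=30
ADD R6, 4 → R6=100+4=104
SUB R4, 1 → R4=12-1=11
CMP R4, 6  (cmp 11,6)
JGT body: taken
ADD R0, 14 → R0=20+14=34
LOAD R0, [R6] → R0=M[104]=-7
OR R5, R0 → R5=30|(-7)=-1
ADD R6, 4 → R6=104+4=108
SUB R4, 1 → R4=11-1=10
CMP R4, 6  (cmp 10,6)
JGT body: taken
ADD R0, 14 → R0=(-7)+14=7
LOAD R0, [R6] → R0=M[108]=20
OR R5, R0 → R5=(-1)|20=-1
ADD R6, 4 → R6=108+4=112
SUB R4, 1 → R4=10-1=9
CMP R4, 6  (cmp 9,6)
JGT body: taken
ADD R0, 14 → R0=20+14=34
LOAD R0, [R6] → R0=M[112]=8
OR R5, R0 → R5=(-1)|8=-1
ADD R6, 4 → R6=112+4=116
SUB R4, 1 → R4=9-1=8
CMP R4, 6  (cmp 8,6)
After step 31: R5 = -1.

-1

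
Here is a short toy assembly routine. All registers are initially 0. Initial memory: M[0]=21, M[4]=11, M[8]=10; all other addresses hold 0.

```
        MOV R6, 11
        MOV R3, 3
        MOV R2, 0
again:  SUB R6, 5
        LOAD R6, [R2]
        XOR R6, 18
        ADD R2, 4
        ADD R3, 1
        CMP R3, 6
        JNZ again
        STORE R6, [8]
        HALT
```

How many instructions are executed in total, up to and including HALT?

26

MOV R6, 11 → R6=11
MOV R3, 3 → R3=3
MOV R2, 0 → R2=0
SUB R6, 5 → R6=11-5=6
LOAD R6, [R2] → R6=M[0]=21
XOR R6, 18 → R6=21^18=7
ADD R2, 4 → R2=0+4=4
ADD R3, 1 → R3=3+1=4
CMP R3, 6  (cmp 4,6)
JNZ again: taken
SUB R6, 5 → R6=7-5=2
LOAD R6, [R2] → R6=M[4]=11
XOR R6, 18 → R6=11^18=25
ADD R2, 4 → R2=4+4=8
ADD R3, 1 → R3=4+1=5
CMP R3, 6  (cmp 5,6)
JNZ again: taken
SUB R6, 5 → R6=25-5=20
LOAD R6, [R2] → R6=M[8]=10
XOR R6, 18 → R6=10^18=24
ADD R2, 4 → R2=8+4=12
ADD R3, 1 → R3=5+1=6
CMP R3, 6  (cmp 6,6)
JNZ again: not taken
STORE R6, [8] → M[8]=24
halt.
Total executed instructions: 26.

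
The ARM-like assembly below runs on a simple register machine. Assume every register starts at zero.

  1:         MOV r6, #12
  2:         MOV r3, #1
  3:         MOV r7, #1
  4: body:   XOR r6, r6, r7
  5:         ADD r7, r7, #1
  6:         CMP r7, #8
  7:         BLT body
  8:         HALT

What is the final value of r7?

MOV r6, #12 → r6=12
MOV r3, #1 → r3=1
MOV r7, #1 → r7=1
XOR r6, r6, r7 → r6=12^1=13
ADD r7, r7, #1 → r7=1+1=2
CMP r7, #8  (cmp 2,8)
BLT body: taken
XOR r6, r6, r7 → r6=13^2=15
ADD r7, r7, #1 → r7=2+1=3
CMP r7, #8  (cmp 3,8)
BLT body: taken
XOR r6, r6, r7 → r6=15^3=12
ADD r7, r7, #1 → r7=3+1=4
CMP r7, #8  (cmp 4,8)
BLT body: taken
XOR r6, r6, r7 → r6=12^4=8
ADD r7, r7, #1 → r7=4+1=5
CMP r7, #8  (cmp 5,8)
BLT body: taken
XOR r6, r6, r7 → r6=8^5=13
ADD r7, r7, #1 → r7=5+1=6
CMP r7, #8  (cmp 6,8)
BLT body: taken
XOR r6, r6, r7 → r6=13^6=11
ADD r7, r7, #1 → r7=6+1=7
CMP r7, #8  (cmp 7,8)
BLT body: taken
XOR r6, r6, r7 → r6=11^7=12
ADD r7, r7, #1 → r7=7+1=8
CMP r7, #8  (cmp 8,8)
BLT body: not taken
halt.

8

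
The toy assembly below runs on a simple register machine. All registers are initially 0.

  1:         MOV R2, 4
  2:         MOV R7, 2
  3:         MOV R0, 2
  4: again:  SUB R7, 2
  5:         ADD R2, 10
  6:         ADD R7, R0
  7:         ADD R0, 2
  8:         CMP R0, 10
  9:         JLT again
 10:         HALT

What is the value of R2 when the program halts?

R2=4
R7=2
R0=2
R7=2-2=0
R2=4+10=14
R7=0+2=2
R0=2+2=4
CMP R0, 10  (cmp 4,10)
JLT again: taken
R7=2-2=0
R2=14+10=24
R7=0+4=4
R0=4+2=6
CMP R0, 10  (cmp 6,10)
JLT again: taken
R7=4-2=2
R2=24+10=34
R7=2+6=8
R0=6+2=8
CMP R0, 10  (cmp 8,10)
JLT again: taken
R7=8-2=6
R2=34+10=44
R7=6+8=14
R0=8+2=10
CMP R0, 10  (cmp 10,10)
JLT again: not taken
halt.

44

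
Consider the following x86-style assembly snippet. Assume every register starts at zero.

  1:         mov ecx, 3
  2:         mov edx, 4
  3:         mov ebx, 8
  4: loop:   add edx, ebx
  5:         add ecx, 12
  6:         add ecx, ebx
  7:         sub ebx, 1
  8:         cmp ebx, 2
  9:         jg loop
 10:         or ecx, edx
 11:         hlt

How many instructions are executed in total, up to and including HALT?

41

ecx=3
edx=4
ebx=8
edx=4+8=12
ecx=3+12=15
ecx=15+8=23
ebx=8-1=7
cmp ebx, 2  (cmp 7,2)
jg loop: taken
edx=12+7=19
ecx=23+12=35
ecx=35+7=42
ebx=7-1=6
cmp ebx, 2  (cmp 6,2)
jg loop: taken
edx=19+6=25
ecx=42+12=54
ecx=54+6=60
ebx=6-1=5
cmp ebx, 2  (cmp 5,2)
jg loop: taken
edx=25+5=30
ecx=60+12=72
ecx=72+5=77
ebx=5-1=4
cmp ebx, 2  (cmp 4,2)
jg loop: taken
edx=30+4=34
ecx=77+12=89
ecx=89+4=93
ebx=4-1=3
cmp ebx, 2  (cmp 3,2)
jg loop: taken
edx=34+3=37
ecx=93+12=105
ecx=105+3=108
ebx=3-1=2
cmp ebx, 2  (cmp 2,2)
jg loop: not taken
ecx=108|37=109
halt.
Total executed instructions: 41.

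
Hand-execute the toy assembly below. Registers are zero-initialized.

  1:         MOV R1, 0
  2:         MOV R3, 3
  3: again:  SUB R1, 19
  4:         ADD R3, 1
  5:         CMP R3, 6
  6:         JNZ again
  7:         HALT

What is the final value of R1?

R1=0
R3=3
R1=0-19=-19
R3=3+1=4
CMP R3, 6  (cmp 4,6)
JNZ again: taken
R1=(-19)-19=-38
R3=4+1=5
CMP R3, 6  (cmp 5,6)
JNZ again: taken
R1=(-38)-19=-57
R3=5+1=6
CMP R3, 6  (cmp 6,6)
JNZ again: not taken
halt.

-57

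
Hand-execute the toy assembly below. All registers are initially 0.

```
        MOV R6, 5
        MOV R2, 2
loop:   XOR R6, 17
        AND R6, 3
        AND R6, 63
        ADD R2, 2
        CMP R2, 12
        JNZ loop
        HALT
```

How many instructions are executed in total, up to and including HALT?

33

after MOV R6, 5: R6=5
after MOV R2, 2: R2=2
after XOR R6, 17: R6=5^17=20
after AND R6, 3: R6=20&3=0
after AND R6, 63: R6=0&63=0
after ADD R2, 2: R2=2+2=4
CMP R2, 12  (cmp 4,12)
JNZ loop: taken
after XOR R6, 17: R6=0^17=17
after AND R6, 3: R6=17&3=1
after AND R6, 63: R6=1&63=1
after ADD R2, 2: R2=4+2=6
CMP R2, 12  (cmp 6,12)
JNZ loop: taken
after XOR R6, 17: R6=1^17=16
after AND R6, 3: R6=16&3=0
after AND R6, 63: R6=0&63=0
after ADD R2, 2: R2=6+2=8
CMP R2, 12  (cmp 8,12)
JNZ loop: taken
after XOR R6, 17: R6=0^17=17
after AND R6, 3: R6=17&3=1
after AND R6, 63: R6=1&63=1
after ADD R2, 2: R2=8+2=10
CMP R2, 12  (cmp 10,12)
JNZ loop: taken
after XOR R6, 17: R6=1^17=16
after AND R6, 3: R6=16&3=0
after AND R6, 63: R6=0&63=0
after ADD R2, 2: R2=10+2=12
CMP R2, 12  (cmp 12,12)
JNZ loop: not taken
halt.
Total executed instructions: 33.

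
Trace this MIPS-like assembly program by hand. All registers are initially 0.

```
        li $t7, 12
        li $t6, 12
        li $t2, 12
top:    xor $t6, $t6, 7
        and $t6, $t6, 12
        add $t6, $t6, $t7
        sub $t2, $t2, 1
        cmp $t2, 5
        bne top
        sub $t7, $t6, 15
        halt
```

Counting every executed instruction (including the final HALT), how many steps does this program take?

47

li $t7, 12 → $t7=12
li $t6, 12 → $t6=12
li $t2, 12 → $t2=12
xor $t6, $t6, 7 → $t6=12^7=11
and $t6, $t6, 12 → $t6=11&12=8
add $t6, $t6, $t7 → $t6=8+12=20
sub $t2, $t2, 1 → $t2=12-1=11
cmp $t2, 5  (cmp 11,5)
bne top: taken
xor $t6, $t6, 7 → $t6=20^7=19
and $t6, $t6, 12 → $t6=19&12=0
add $t6, $t6, $t7 → $t6=0+12=12
sub $t2, $t2, 1 → $t2=11-1=10
cmp $t2, 5  (cmp 10,5)
bne top: taken
xor $t6, $t6, 7 → $t6=12^7=11
and $t6, $t6, 12 → $t6=11&12=8
add $t6, $t6, $t7 → $t6=8+12=20
sub $t2, $t2, 1 → $t2=10-1=9
cmp $t2, 5  (cmp 9,5)
bne top: taken
xor $t6, $t6, 7 → $t6=20^7=19
and $t6, $t6, 12 → $t6=19&12=0
add $t6, $t6, $t7 → $t6=0+12=12
sub $t2, $t2, 1 → $t2=9-1=8
cmp $t2, 5  (cmp 8,5)
bne top: taken
xor $t6, $t6, 7 → $t6=12^7=11
and $t6, $t6, 12 → $t6=11&12=8
add $t6, $t6, $t7 → $t6=8+12=20
sub $t2, $t2, 1 → $t2=8-1=7
cmp $t2, 5  (cmp 7,5)
bne top: taken
xor $t6, $t6, 7 → $t6=20^7=19
and $t6, $t6, 12 → $t6=19&12=0
add $t6, $t6, $t7 → $t6=0+12=12
sub $t2, $t2, 1 → $t2=7-1=6
cmp $t2, 5  (cmp 6,5)
bne top: taken
xor $t6, $t6, 7 → $t6=12^7=11
and $t6, $t6, 12 → $t6=11&12=8
add $t6, $t6, $t7 → $t6=8+12=20
sub $t2, $t2, 1 → $t2=6-1=5
cmp $t2, 5  (cmp 5,5)
bne top: not taken
sub $t7, $t6, 15 → $t7=20-15=5
halt.
Total executed instructions: 47.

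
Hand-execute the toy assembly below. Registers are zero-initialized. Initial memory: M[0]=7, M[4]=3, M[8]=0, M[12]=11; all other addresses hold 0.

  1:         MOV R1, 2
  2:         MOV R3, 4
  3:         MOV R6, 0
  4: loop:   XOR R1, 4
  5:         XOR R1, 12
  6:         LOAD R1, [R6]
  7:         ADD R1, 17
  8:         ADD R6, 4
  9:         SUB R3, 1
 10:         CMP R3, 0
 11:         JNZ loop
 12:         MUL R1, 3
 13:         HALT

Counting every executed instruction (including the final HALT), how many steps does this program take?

after MOV R1, 2: R1=2
after MOV R3, 4: R3=4
after MOV R6, 0: R6=0
after XOR R1, 4: R1=2^4=6
after XOR R1, 12: R1=6^12=10
after LOAD R1, [R6]: R1=M[0]=7
after ADD R1, 17: R1=7+17=24
after ADD R6, 4: R6=0+4=4
after SUB R3, 1: R3=4-1=3
CMP R3, 0  (cmp 3,0)
JNZ loop: taken
after XOR R1, 4: R1=24^4=28
after XOR R1, 12: R1=28^12=16
after LOAD R1, [R6]: R1=M[4]=3
after ADD R1, 17: R1=3+17=20
after ADD R6, 4: R6=4+4=8
after SUB R3, 1: R3=3-1=2
CMP R3, 0  (cmp 2,0)
JNZ loop: taken
after XOR R1, 4: R1=20^4=16
after XOR R1, 12: R1=16^12=28
after LOAD R1, [R6]: R1=M[8]=0
after ADD R1, 17: R1=0+17=17
after ADD R6, 4: R6=8+4=12
after SUB R3, 1: R3=2-1=1
CMP R3, 0  (cmp 1,0)
JNZ loop: taken
after XOR R1, 4: R1=17^4=21
after XOR R1, 12: R1=21^12=25
after LOAD R1, [R6]: R1=M[12]=11
after ADD R1, 17: R1=11+17=28
after ADD R6, 4: R6=12+4=16
after SUB R3, 1: R3=1-1=0
CMP R3, 0  (cmp 0,0)
JNZ loop: not taken
after MUL R1, 3: R1=28*3=84
halt.
Total executed instructions: 37.

37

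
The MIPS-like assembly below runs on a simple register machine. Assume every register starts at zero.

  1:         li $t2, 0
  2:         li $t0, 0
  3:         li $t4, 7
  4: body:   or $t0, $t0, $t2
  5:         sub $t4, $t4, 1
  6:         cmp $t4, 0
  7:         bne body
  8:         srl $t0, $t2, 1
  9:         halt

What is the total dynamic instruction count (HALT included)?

33

li $t2, 0 → $t2=0
li $t0, 0 → $t0=0
li $t4, 7 → $t4=7
or $t0, $t0, $t2 → $t0=0|0=0
sub $t4, $t4, 1 → $t4=7-1=6
cmp $t4, 0  (cmp 6,0)
bne body: taken
or $t0, $t0, $t2 → $t0=0|0=0
sub $t4, $t4, 1 → $t4=6-1=5
cmp $t4, 0  (cmp 5,0)
bne body: taken
or $t0, $t0, $t2 → $t0=0|0=0
sub $t4, $t4, 1 → $t4=5-1=4
cmp $t4, 0  (cmp 4,0)
bne body: taken
or $t0, $t0, $t2 → $t0=0|0=0
sub $t4, $t4, 1 → $t4=4-1=3
cmp $t4, 0  (cmp 3,0)
bne body: taken
or $t0, $t0, $t2 → $t0=0|0=0
sub $t4, $t4, 1 → $t4=3-1=2
cmp $t4, 0  (cmp 2,0)
bne body: taken
or $t0, $t0, $t2 → $t0=0|0=0
sub $t4, $t4, 1 → $t4=2-1=1
cmp $t4, 0  (cmp 1,0)
bne body: taken
or $t0, $t0, $t2 → $t0=0|0=0
sub $t4, $t4, 1 → $t4=1-1=0
cmp $t4, 0  (cmp 0,0)
bne body: not taken
srl $t0, $t2, 1 → $t0=0>>1=0
halt.
Total executed instructions: 33.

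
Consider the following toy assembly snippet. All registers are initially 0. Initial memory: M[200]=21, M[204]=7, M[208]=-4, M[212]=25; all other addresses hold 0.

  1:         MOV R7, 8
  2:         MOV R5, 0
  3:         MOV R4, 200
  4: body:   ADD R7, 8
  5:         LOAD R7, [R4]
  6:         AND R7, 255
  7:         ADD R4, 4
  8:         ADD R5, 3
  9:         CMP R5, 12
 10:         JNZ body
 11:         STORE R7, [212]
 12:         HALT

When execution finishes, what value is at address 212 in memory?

R7=8
R5=0
R4=200
R7=8+8=16
R7=M[200]=21
R7=21&255=21
R4=200+4=204
R5=0+3=3
CMP R5, 12  (cmp 3,12)
JNZ body: taken
R7=21+8=29
R7=M[204]=7
R7=7&255=7
R4=204+4=208
R5=3+3=6
CMP R5, 12  (cmp 6,12)
JNZ body: taken
R7=7+8=15
R7=M[208]=-4
R7=(-4)&255=252
R4=208+4=212
R5=6+3=9
CMP R5, 12  (cmp 9,12)
JNZ body: taken
R7=252+8=260
R7=M[212]=25
R7=25&255=25
R4=212+4=216
R5=9+3=12
CMP R5, 12  (cmp 12,12)
JNZ body: not taken
STORE R7, [212] → M[212]=25
halt.

25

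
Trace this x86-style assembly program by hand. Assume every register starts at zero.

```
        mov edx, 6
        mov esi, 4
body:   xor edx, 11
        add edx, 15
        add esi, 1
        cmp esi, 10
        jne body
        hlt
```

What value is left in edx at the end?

mov edx, 6 → edx=6
mov esi, 4 → esi=4
xor edx, 11 → edx=6^11=13
add edx, 15 → edx=13+15=28
add esi, 1 → esi=4+1=5
cmp esi, 10  (cmp 5,10)
jne body: taken
xor edx, 11 → edx=28^11=23
add edx, 15 → edx=23+15=38
add esi, 1 → esi=5+1=6
cmp esi, 10  (cmp 6,10)
jne body: taken
xor edx, 11 → edx=38^11=45
add edx, 15 → edx=45+15=60
add esi, 1 → esi=6+1=7
cmp esi, 10  (cmp 7,10)
jne body: taken
xor edx, 11 → edx=60^11=55
add edx, 15 → edx=55+15=70
add esi, 1 → esi=7+1=8
cmp esi, 10  (cmp 8,10)
jne body: taken
xor edx, 11 → edx=70^11=77
add edx, 15 → edx=77+15=92
add esi, 1 → esi=8+1=9
cmp esi, 10  (cmp 9,10)
jne body: taken
xor edx, 11 → edx=92^11=87
add edx, 15 → edx=87+15=102
add esi, 1 → esi=9+1=10
cmp esi, 10  (cmp 10,10)
jne body: not taken
halt.

102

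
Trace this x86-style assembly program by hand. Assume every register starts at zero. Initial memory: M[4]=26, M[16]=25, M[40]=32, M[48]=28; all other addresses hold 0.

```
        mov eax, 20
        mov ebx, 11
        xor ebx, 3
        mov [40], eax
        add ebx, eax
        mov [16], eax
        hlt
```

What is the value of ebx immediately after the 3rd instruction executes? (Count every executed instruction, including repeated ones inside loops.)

after mov eax, 20: eax=20
after mov ebx, 11: ebx=11
after xor ebx, 3: ebx=11^3=8
After step 3: ebx = 8.

8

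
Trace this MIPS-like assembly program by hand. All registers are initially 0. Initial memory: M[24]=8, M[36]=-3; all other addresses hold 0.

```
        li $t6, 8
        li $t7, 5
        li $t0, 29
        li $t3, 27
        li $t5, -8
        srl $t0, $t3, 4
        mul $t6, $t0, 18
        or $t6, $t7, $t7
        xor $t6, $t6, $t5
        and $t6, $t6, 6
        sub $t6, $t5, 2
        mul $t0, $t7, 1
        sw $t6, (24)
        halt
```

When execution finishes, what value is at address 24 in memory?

-10

li $t6, 8 → $t6=8
li $t7, 5 → $t7=5
li $t0, 29 → $t0=29
li $t3, 27 → $t3=27
li $t5, -8 → $t5=-8
srl $t0, $t3, 4 → $t0=27>>4=1
mul $t6, $t0, 18 → $t6=1*18=18
or $t6, $t7, $t7 → $t6=5|5=5
xor $t6, $t6, $t5 → $t6=5^(-8)=-3
and $t6, $t6, 6 → $t6=(-3)&6=4
sub $t6, $t5, 2 → $t6=(-8)-2=-10
mul $t0, $t7, 1 → $t0=5*1=5
sw $t6, (24) → M[24]=-10
halt.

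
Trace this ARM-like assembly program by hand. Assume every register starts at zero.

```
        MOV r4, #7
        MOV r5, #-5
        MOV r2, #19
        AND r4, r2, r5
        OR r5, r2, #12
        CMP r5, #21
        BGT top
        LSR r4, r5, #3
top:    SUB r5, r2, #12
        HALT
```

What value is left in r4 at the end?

r4=7
r5=-5
r2=19
r4=19&(-5)=19
r5=19|12=31
CMP r5, #21  (cmp 31,21)
BGT top: taken
r5=19-12=7
halt.

19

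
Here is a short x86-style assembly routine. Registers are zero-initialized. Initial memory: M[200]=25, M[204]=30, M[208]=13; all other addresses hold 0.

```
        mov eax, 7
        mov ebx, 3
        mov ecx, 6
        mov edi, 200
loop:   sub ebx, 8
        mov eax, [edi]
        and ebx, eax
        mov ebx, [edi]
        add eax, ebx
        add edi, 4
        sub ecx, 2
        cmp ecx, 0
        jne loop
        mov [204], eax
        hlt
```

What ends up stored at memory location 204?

eax=7
ebx=3
ecx=6
edi=200
ebx=3-8=-5
eax=M[200]=25
ebx=(-5)&25=25
ebx=M[200]=25
eax=25+25=50
edi=200+4=204
ecx=6-2=4
cmp ecx, 0  (cmp 4,0)
jne loop: taken
ebx=25-8=17
eax=M[204]=30
ebx=17&30=16
ebx=M[204]=30
eax=30+30=60
edi=204+4=208
ecx=4-2=2
cmp ecx, 0  (cmp 2,0)
jne loop: taken
ebx=30-8=22
eax=M[208]=13
ebx=22&13=4
ebx=M[208]=13
eax=13+13=26
edi=208+4=212
ecx=2-2=0
cmp ecx, 0  (cmp 0,0)
jne loop: not taken
mov [204], eax → M[204]=26
halt.

26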